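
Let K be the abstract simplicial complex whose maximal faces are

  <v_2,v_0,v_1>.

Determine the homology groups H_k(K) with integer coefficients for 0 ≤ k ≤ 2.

H_0 ≅ Z,  H_1 = 0,  H_2 = 0.

We work with the vertex ordering v_0 < v_1 < v_2. The simplices of K, each written with vertices in increasing order, are:

  0-simplices (3): [v_0], [v_1], [v_2]
  1-simplices (3): [v_0,v_1], [v_0,v_2], [v_1,v_2]
  2-simplices (1): [v_0,v_1,v_2]

Hence C_0 ≅ Z^3, C_1 ≅ Z^3, C_2 ≅ Z^1.

The boundary map ∂_1: C_1 → C_0 is given by ∂[p,q] = [q] − [p]. For instance
  ∂[v_0,v_2] = [v_2] − [v_0].
As a 3×3 matrix over Z this has rank 2, with invariant factors (1,1).

Boundary ∂_2: C_2 → C_1 sends each 2-simplex [p,q,r] to [q,r] − [p,r] + [p,q]. For instance
  ∂[v_0,v_1,v_2] = [v_1,v_2] − [v_0,v_2] + [v_0,v_1].
As a 3×1 matrix over Z this has rank 1, with invariant factors (1).

Computing H_k = (kernel of ∂_k) / (image of ∂_{k+1}):

  H_0: rank C_0 − rank ∂_1 = 3 − 2 = 1, and the invariant factors of ∂_1 are all 1, so H_0 = Z.
  H_1: rank ker ∂_1 − rank ∂_2 = (3 − 2) − 1 = 0, and the invariant factors of ∂_2 are all 1, so H_1 = 0.
  H_2: rank ker ∂_2 − rank ∂_3 = (1 − 1) − 0 = 0, and there is no ∂_3, so H_2 = 0.

As a check, the Euler characteristic is 3 − 3 + 1 = 1, which agrees with 1 − 0 + 0 = 1.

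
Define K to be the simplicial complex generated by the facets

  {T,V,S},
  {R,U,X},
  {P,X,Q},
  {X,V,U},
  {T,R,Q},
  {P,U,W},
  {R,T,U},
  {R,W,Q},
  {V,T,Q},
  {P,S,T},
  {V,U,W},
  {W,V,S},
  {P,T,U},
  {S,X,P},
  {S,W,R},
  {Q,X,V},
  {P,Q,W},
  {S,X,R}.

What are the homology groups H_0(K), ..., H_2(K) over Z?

Take the total order P < Q < R < S < T < U < V < W < X on the vertex set. Then K (dimension 2) consists of the simplices:

  0-simplices (9): P, Q, R, S, T, U, V, W, X
  1-simplices (27): PQ, PS, PT, PU, PW, PX, QR, QT, QV, QW, QX, RS, RT, RU, RW, RX, ST, SV, SW, SX, TU, TV, UV, UW, UX, VW, VX
  2-simplices (18): PQW, PQX, PST, PSX, PTU, PUW, QRT, QRW, QTV, QVX, RSW, RSX, RTU, RUX, STV, SVW, UVW, UVX

giving chain groups C_0 ≅ Z^9, C_1 ≅ Z^27, C_2 ≅ Z^18.

∂_1: C_1 → C_0 is given by ∂[p,q] = [q] − [p]. For instance
  ∂QR = R − Q.
This gives a 9×27 integer matrix of rank 8; reducing to Smith normal form yields diagonal entries (1,1,1,1,1,1,1,1).

∂_2: C_2 → C_1 maps a triangle to the signed sum of its edges. For instance
  ∂UVW = VW − UW + UV,
  ∂QVX = VX − QX + QV.
As a 27×18 matrix over Z this has rank 17, with invariant factors (1,1,1,1,1,1,1,1,1,1,1,1,1,1,1,1,1).

Now H_k = ker ∂_k / im ∂_{k+1}, so:

  H_0: rank C_0 − rank ∂_1 = 9 − 8 = 1, and the invariant factors of ∂_1 are all 1, so H_0 ≅ Z.
  H_1: rank ker ∂_1 − rank ∂_2 = (27 − 8) − 17 = 2, and the invariant factors of ∂_2 are all 1, so H_1 ≅ Z^2.
  H_2: rank ker ∂_2 − rank ∂_3 = (18 − 17) − 0 = 1, and there is no ∂_3, so H_2 ≅ Z.

As a check, the Euler characteristic is 9 − 27 + 18 = 0, which agrees with 1 − 2 + 1 = 0.

H_0 ≅ Z,  H_1 ≅ Z^2,  H_2 ≅ Z.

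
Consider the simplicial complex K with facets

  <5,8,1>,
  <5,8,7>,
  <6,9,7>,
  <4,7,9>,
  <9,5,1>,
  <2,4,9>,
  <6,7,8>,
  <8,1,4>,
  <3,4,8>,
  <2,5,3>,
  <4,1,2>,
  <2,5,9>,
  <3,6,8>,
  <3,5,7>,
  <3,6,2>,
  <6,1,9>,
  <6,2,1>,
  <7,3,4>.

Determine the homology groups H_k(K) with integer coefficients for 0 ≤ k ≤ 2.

We work with the vertex ordering 1 < 2 < 3 < 4 < 5 < 6 < 7 < 8 < 9. The simplices of K, each written with vertices in increasing order, are:

  0-simplices (9): [1], [2], [3], [4], [5], [6], [7], [8], [9]
  1-simplices (27): (27 of them)
  2-simplices (18): [1,2,4], [1,2,6], [1,4,8], [1,5,8], [1,5,9], [1,6,9], [2,3,5], [2,3,6], [2,4,9], [2,5,9], [3,4,7], [3,4,8], [3,5,7], [3,6,8], [4,7,9], [5,7,8], [6,7,8], [6,7,9]

so the chain groups are C_0 ≅ Z^9, C_1 ≅ Z^27, C_2 ≅ Z^18.

Boundary ∂_1: C_1 → C_0 maps an edge to its endpoints' difference, ∂[p,q] = q − p. For instance
  ∂[2,9] = [9] − [2].
As a 9×27 matrix over Z this has rank 8, with invariant factors (1,1,1,1,1,1,1,1).

∂_2: C_2 → C_1 maps a triangle to the signed sum of its edges. For instance
  ∂[6,7,8] = [7,8] − [6,8] + [6,7],
  ∂[2,3,6] = [3,6] − [2,6] + [2,3].
The resulting 27×18 matrix has rank 18, and its Smith normal form has invariant factors (1,1,1,1,1,1,1,1,1,1,1,1,1,1,1,1,1,2).

From H_k ≅ ker(∂_k) / im(∂_{k+1}) we obtain:

  H_0: rank C_0 − rank ∂_1 = 9 − 8 = 1, and the invariant factors of ∂_1 are all 1, so H_0 = Z.
  H_1: rank ker ∂_1 − rank ∂_2 = (27 − 8) − 18 = 1, and ∂_2 has invariant factor 2 > 1, so H_1 = Z × Z/2.
  H_2: rank ker ∂_2 − rank ∂_3 = (18 − 18) − 0 = 0, and there is no ∂_3, so H_2 = 0.

As a check, the Euler characteristic is 9 − 27 + 18 = 0, which agrees with 1 − 1 + 0 = 0.

H_0 ≅ Z,  H_1 ≅ Z × Z/2,  H_2 = 0.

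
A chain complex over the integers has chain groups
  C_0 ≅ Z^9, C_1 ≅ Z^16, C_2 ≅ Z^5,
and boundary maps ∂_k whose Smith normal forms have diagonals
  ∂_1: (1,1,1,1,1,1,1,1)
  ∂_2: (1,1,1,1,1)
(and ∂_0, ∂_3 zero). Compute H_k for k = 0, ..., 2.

H_0: b_0 = 9 − 0 − 8 = 1; torsion from ∂_1 factors > 1: none. So H_0 = Z.
H_1: b_1 = 16 − 8 − 5 = 3; torsion from ∂_2 factors > 1: none. So H_1 = Z^3.
H_2: b_2 = 5 − 5 − 0 = 0; torsion from ∂_3 factors > 1: none. So H_2 = 0.

H_0 = Z,  H_1 = Z^3,  H_2 = 0.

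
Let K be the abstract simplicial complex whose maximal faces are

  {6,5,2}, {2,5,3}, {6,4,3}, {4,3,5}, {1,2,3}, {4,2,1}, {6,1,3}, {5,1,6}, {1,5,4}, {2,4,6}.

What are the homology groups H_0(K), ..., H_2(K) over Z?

K has 6 vertices, 15 edges, 10 triangles.
rank ∂_0 = 0, rank ∂_1 = 5 ⇒ b_0 = 6 − 0 − 5 = 1; all invariant factors of ∂_1 are 1 so no torsion. So H_0 ≅ Z.
rank ∂_1 = 5, rank ∂_2 = 10 ⇒ b_1 = 15 − 5 − 10 = 0; ∂_2 has invariant factor(s) [2] giving torsion. So H_1 ≅ Z/2.
rank ∂_2 = 10, rank ∂_3 = 0 ⇒ b_2 = 10 − 10 − 0 = 0. So H_2 ≅ 0.

H_0 = Z,  H_1 = Z/2,  H_2 = 0.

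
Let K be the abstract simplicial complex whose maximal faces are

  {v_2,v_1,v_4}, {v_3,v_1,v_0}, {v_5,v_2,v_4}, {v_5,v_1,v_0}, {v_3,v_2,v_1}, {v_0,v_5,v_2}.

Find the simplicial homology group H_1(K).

H_1 ≅ Z.

Order the vertices as v_0 < v_1 < v_2 < v_3 < v_4 < v_5. Listing each simplex with vertices in this order, K has dimension 2 with simplices:

  0-simplices (6): [v_0], [v_1], [v_2], [v_3], [v_4], [v_5]
  1-simplices (12): [v_0,v_1], [v_0,v_2], [v_0,v_3], [v_0,v_5], [v_1,v_2], [v_1,v_3], [v_1,v_4], [v_1,v_5], [v_2,v_3], [v_2,v_4], [v_2,v_5], [v_4,v_5]
  2-simplices (6): [v_0,v_1,v_3], [v_0,v_1,v_5], [v_0,v_2,v_5], [v_1,v_2,v_3], [v_1,v_2,v_4], [v_2,v_4,v_5]

giving chain groups C_0 ≅ Z^6, C_1 ≅ Z^12, C_2 ≅ Z^6.

Boundary ∂_1: C_1 → C_0 sends each edge [p,q] (with p < q) to q − p.
This gives a 6×12 integer matrix of rank 5; reducing to Smith normal form yields diagonal entries (1,1,1,1,1).

∂_2: C_2 → C_1 acts by ∂[p,q,r] = [q,r] − [p,r] + [p,q]. For instance
  ∂[v_2,v_4,v_5] = [v_4,v_5] − [v_2,v_5] + [v_2,v_4],
  ∂[v_0,v_2,v_5] = [v_2,v_5] − [v_0,v_5] + [v_0,v_2].
The 12×6 boundary matrix has rank 6 and Smith normal form diag(1,1,1,1,1,1).

Computing H_k = (kernel of ∂_k) / (image of ∂_{k+1}):

  H_1: rank ker ∂_1 − rank ∂_2 = (12 − 5) − 6 = 1, and the invariant factors of ∂_2 are all 1, so H_1 = Z.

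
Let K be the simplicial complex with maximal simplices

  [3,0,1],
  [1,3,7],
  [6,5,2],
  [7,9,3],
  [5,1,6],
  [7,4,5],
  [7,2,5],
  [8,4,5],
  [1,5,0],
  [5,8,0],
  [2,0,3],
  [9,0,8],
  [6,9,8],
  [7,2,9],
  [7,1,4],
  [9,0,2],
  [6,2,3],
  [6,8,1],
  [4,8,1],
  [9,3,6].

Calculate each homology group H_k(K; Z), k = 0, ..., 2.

H_0 ≅ Z,  H_1 ≅ Z ⊕ Z_2,  H_2 = 0.

We work with the vertex ordering 0 < 1 < 2 < 3 < 4 < 5 < 6 < 7 < 8 < 9. The simplices of K, each written with vertices in increasing order, are:

  0-simplices (10): [0], [1], [2], [3], [4], [5], [6], [7], [8], [9]
  1-simplices (30): (30 of them)
  2-simplices (20): (20 of them)

so the chain groups are C_0 ≅ Z^10, C_1 ≅ Z^30, C_2 ≅ Z^20.

∂_1: C_1 → C_0 maps an edge to its endpoints' difference, ∂[p,q] = q − p. For instance
  ∂[3,6] = [6] − [3].
The resulting 10×30 matrix has rank 9, and its Smith normal form has invariant factors (1,1,1,1,1,1,1,1,1).

∂_2: C_2 → C_1 maps a triangle to the signed sum of its edges. For instance
  ∂[1,6,8] = [6,8] − [1,8] + [1,6],
  ∂[0,1,5] = [1,5] − [0,5] + [0,1].
This gives a 30×20 integer matrix of rank 20; reducing to Smith normal form yields diagonal entries (1,1,1,1,1,1,1,1,1,1,1,1,1,1,1,1,1,1,1,2).

From H_k ≅ ker(∂_k) / im(∂_{k+1}) we obtain:

  H_0: rank C_0 − rank ∂_1 = 10 − 9 = 1, and the invariant factors of ∂_1 are all 1, so H_0 ≅ Z.
  H_1: rank ker ∂_1 − rank ∂_2 = (30 − 9) − 20 = 1, and ∂_2 has invariant factor 2 > 1, so H_1 ≅ Z ⊕ Z_2.
  H_2: rank ker ∂_2 − rank ∂_3 = (20 − 20) − 0 = 0, and there is no ∂_3, so H_2 ≅ 0.

As a check, the Euler characteristic is 10 − 30 + 20 = 0, which agrees with 1 − 1 + 0 = 0.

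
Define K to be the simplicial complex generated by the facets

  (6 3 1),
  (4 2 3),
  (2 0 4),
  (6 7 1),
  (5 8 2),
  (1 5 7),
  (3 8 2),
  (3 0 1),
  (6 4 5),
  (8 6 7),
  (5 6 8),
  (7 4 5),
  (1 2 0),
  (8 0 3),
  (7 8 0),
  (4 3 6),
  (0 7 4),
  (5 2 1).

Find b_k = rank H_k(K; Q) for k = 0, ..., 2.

Fix the vertex order 0 < 1 < 2 < 3 < 4 < 5 < 6 < 7 < 8 and write every simplex with vertices in increasing order. Then dim K = 2 and the simplices of K are:

  0-simplices (9): [0], [1], [2], [3], [4], [5], [6], [7], [8]
  1-simplices (27): (27 of them)
  2-simplices (18): [0,1,2], [0,1,3], [0,2,4], [0,3,8], [0,4,7], [0,7,8], [1,2,5], [1,3,6], [1,5,7], [1,6,7], [2,3,4], [2,3,8], [2,5,8], [3,4,6], [4,5,6], [4,5,7], [5,6,8], [6,7,8]

giving chain groups C_0 ≅ Z^9, C_1 ≅ Z^27, C_2 ≅ Z^18.

Boundary ∂_1: C_1 → C_0 is given by ∂[p,q] = [q] − [p].
As a 9×27 matrix over Z this has rank 8, with invariant factors (1,1,1,1,1,1,1,1).

The boundary map ∂_2: C_2 → C_1 sends each 2-simplex [p,q,r] to [q,r] − [p,r] + [p,q]. For instance
  ∂[0,3,8] = [3,8] − [0,8] + [0,3],
  ∂[0,1,3] = [1,3] − [0,3] + [0,1].
As a 27×18 matrix over Z this has rank 18, with invariant factors (1,1,1,1,1,1,1,1,1,1,1,1,1,1,1,1,1,2).

From H_k ≅ ker(∂_k) / im(∂_{k+1}) we obtain:

  H_0: rank C_0 − rank ∂_1 = 9 − 8 = 1, and the invariant factors of ∂_1 are all 1, so H_0 ≅ Z.
  H_1: rank ker ∂_1 − rank ∂_2 = (27 − 8) − 18 = 1, and ∂_2 has invariant factor 2 > 1, so H_1 ≅ Z ⊕ Z/2.
  H_2: rank ker ∂_2 − rank ∂_3 = (18 − 18) − 0 = 0, and there is no ∂_3, so H_2 ≅ 0.

Hence the Betti numbers are b_0 = 1, b_1 = 1, b_2 = 0.

b_0 = 1, b_1 = 1, b_2 = 0.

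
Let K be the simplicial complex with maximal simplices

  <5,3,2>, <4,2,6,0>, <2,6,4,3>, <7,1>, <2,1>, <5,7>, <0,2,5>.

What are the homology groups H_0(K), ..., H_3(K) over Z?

H_0 ≅ Z,  H_1 ≅ Z,  H_2 = 0,  H_3 = 0.

Order the vertices as 0 < 1 < 2 < 3 < 4 < 5 < 6 < 7. Listing each simplex with vertices in this order, K has dimension 3 with simplices:

  0-simplices (8): [0], [1], [2], [3], [4], [5], [6], [7]
  1-simplices (15): [0,2], [0,4], [0,5], [0,6], [1,2], [1,7], [2,3], [2,4], [2,5], [2,6], [3,4], [3,5], [3,6], [4,6], [5,7]
  2-simplices (9): [0,2,4], [0,2,5], [0,2,6], [0,4,6], [2,3,4], [2,3,5], [2,3,6], [2,4,6], [3,4,6]
  3-simplices (2): [0,2,4,6], [2,3,4,6]

Hence C_0 ≅ Z^8, C_1 ≅ Z^15, C_2 ≅ Z^9, C_3 ≅ Z^2.

∂_1: C_1 → C_0 maps an edge to its endpoints' difference, ∂[p,q] = q − p. For instance
  ∂[1,7] = [7] − [1].
This gives a 8×15 integer matrix of rank 7; reducing to Smith normal form yields diagonal entries (1,1,1,1,1,1,1).

The boundary map ∂_2: C_2 → C_1 sends each 2-simplex [p,q,r] to [q,r] − [p,r] + [p,q]. For instance
  ∂[3,4,6] = [4,6] − [3,6] + [3,4],
  ∂[0,4,6] = [4,6] − [0,6] + [0,4].
The resulting 15×9 matrix has rank 7, and its Smith normal form has invariant factors (1,1,1,1,1,1,1).

The boundary map ∂_3: C_3 → C_2 sends each 3-simplex σ to the alternating sum Σ_i (−1)^i (σ with its i-th vertex removed). For instance
  ∂[2,3,4,6] = [3,4,6] − [2,4,6] + [2,3,6] − [2,3,4],
  ∂[0,2,4,6] = [2,4,6] − [0,4,6] + [0,2,6] − [0,2,4].
The resulting 9×2 matrix has rank 2, and its Smith normal form has invariant factors (1,1).

Computing H_k = (kernel of ∂_k) / (image of ∂_{k+1}):

  H_0: rank C_0 − rank ∂_1 = 8 − 7 = 1, and the invariant factors of ∂_1 are all 1, so H_0 ≅ Z.
  H_1: rank ker ∂_1 − rank ∂_2 = (15 − 7) − 7 = 1, and the invariant factors of ∂_2 are all 1, so H_1 ≅ Z.
  H_2: rank ker ∂_2 − rank ∂_3 = (9 − 7) − 2 = 0, and the invariant factors of ∂_3 are all 1, so H_2 ≅ 0.
  H_3: rank ker ∂_3 − rank ∂_4 = (2 − 2) − 0 = 0, and there is no ∂_4, so H_3 ≅ 0.

As a check, the Euler characteristic is 8 − 15 + 9 − 2 = 0, which agrees with 1 − 1 + 0 − 0 = 0.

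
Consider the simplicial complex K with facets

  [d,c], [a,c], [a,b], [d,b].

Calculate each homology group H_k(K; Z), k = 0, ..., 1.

H_0 = Z,  H_1 = Z.

Order the vertices as a < b < c < d. Listing each simplex with vertices in this order, K has dimension 1 with simplices:

  0-simplices (4): a, b, c, d
  1-simplices (4): ab, ac, bd, cd

giving chain groups C_0 ≅ Z^4, C_1 ≅ Z^4.

∂_1: C_1 → C_0 maps an edge to its endpoints' difference, ∂[p,q] = q − p. For instance
  ∂bd = d − b.
The 4×4 boundary matrix has rank 3 and Smith normal form diag(1,1,1).

Reading off H_k = ker ∂_k / im ∂_{k+1}:

  H_0: rank C_0 − rank ∂_1 = 4 − 3 = 1, and the invariant factors of ∂_1 are all 1, so H_0 = Z.
  H_1: rank ker ∂_1 − rank ∂_2 = (4 − 3) − 0 = 1, and there is no ∂_2, so H_1 = Z.

As a check, the Euler characteristic is 4 − 4 = 0, which agrees with 1 − 1 = 0.
(K is a triangulation of the circle S^1.)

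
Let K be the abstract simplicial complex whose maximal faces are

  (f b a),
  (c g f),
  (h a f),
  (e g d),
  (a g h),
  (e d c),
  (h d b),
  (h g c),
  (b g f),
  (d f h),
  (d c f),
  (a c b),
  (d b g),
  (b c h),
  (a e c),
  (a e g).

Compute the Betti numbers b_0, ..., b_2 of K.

b_0 = 1, b_1 = 2, b_2 = 1.

We work with the vertex ordering a < b < c < d < e < f < g < h. The simplices of K, each written with vertices in increasing order, are:

  0-simplices (8): a, b, c, d, e, f, g, h
  1-simplices (24): ab, ac, ae, af, ag, ah, bc, bd, bf, bg, bh, cd, ce, cf, cg, ch, de, df, dg, dh, eg, fg, fh, gh
  2-simplices (16): abc, abf, ace, aeg, afh, agh, bch, bdg, bdh, bfg, cde, cdf, cfg, cgh, deg, dfh

so the chain groups are C_0 ≅ Z^8, C_1 ≅ Z^24, C_2 ≅ Z^16.

∂_1: C_1 → C_0 sends each edge [p,q] (with p < q) to q − p. For instance
  ∂af = f − a.
As a 8×24 matrix over Z this has rank 7, with invariant factors (1,1,1,1,1,1,1).

∂_2: C_2 → C_1 acts by ∂[p,q,r] = [q,r] − [p,r] + [p,q]. For instance
  ∂aeg = eg − ag + ae,
  ∂bdg = dg − bg + bd.
As a 24×16 matrix over Z this has rank 15, with invariant factors (1,1,1,1,1,1,1,1,1,1,1,1,1,1,1).

Reading off H_k = ker ∂_k / im ∂_{k+1}:

  H_0: rank C_0 − rank ∂_1 = 8 − 7 = 1, and the invariant factors of ∂_1 are all 1, so H_0 ≅ Z.
  H_1: rank ker ∂_1 − rank ∂_2 = (24 − 7) − 15 = 2, and the invariant factors of ∂_2 are all 1, so H_1 ≅ Z^2.
  H_2: rank ker ∂_2 − rank ∂_3 = (16 − 15) − 0 = 1, and there is no ∂_3, so H_2 ≅ Z.

(K is a triangulation of the torus T^2.)

Hence the Betti numbers are b_0 = 1, b_1 = 2, b_2 = 1.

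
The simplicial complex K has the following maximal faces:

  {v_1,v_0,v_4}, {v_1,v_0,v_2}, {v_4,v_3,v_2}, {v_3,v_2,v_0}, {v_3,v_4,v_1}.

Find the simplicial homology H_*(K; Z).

We work with the vertex ordering v_0 < v_1 < v_2 < v_3 < v_4. The simplices of K, each written with vertices in increasing order, are:

  0-simplices (5): [v_0], [v_1], [v_2], [v_3], [v_4]
  1-simplices (10): [v_0,v_1], [v_0,v_2], [v_0,v_3], [v_0,v_4], [v_1,v_2], [v_1,v_3], [v_1,v_4], [v_2,v_3], [v_2,v_4], [v_3,v_4]
  2-simplices (5): [v_0,v_1,v_2], [v_0,v_1,v_4], [v_0,v_2,v_3], [v_1,v_3,v_4], [v_2,v_3,v_4]

giving chain groups C_0 ≅ Z^5, C_1 ≅ Z^10, C_2 ≅ Z^5.

Boundary ∂_1: C_1 → C_0 is given by ∂[p,q] = [q] − [p]. For instance
  ∂[v_0,v_3] = [v_3] − [v_0].
The 5×10 boundary matrix has rank 4 and Smith normal form diag(1,1,1,1).

The boundary map ∂_2: C_2 → C_1 maps a triangle to the signed sum of its edges. For instance
  ∂[v_2,v_3,v_4] = [v_3,v_4] − [v_2,v_4] + [v_2,v_3],
  ∂[v_1,v_3,v_4] = [v_3,v_4] − [v_1,v_4] + [v_1,v_3].
This gives a 10×5 integer matrix of rank 5; reducing to Smith normal form yields diagonal entries (1,1,1,1,1).

Reading off H_k = ker ∂_k / im ∂_{k+1}:

  H_0: rank C_0 − rank ∂_1 = 5 − 4 = 1, and the invariant factors of ∂_1 are all 1, so H_0 = Z.
  H_1: rank ker ∂_1 − rank ∂_2 = (10 − 4) − 5 = 1, and the invariant factors of ∂_2 are all 1, so H_1 = Z.
  H_2: rank ker ∂_2 − rank ∂_3 = (5 − 5) − 0 = 0, and there is no ∂_3, so H_2 = 0.

H_0 = Z,  H_1 = Z,  H_2 = 0.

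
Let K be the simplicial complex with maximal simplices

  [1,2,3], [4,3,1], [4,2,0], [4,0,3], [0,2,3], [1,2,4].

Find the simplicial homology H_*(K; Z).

Order the vertices as 0 < 1 < 2 < 3 < 4. Listing each simplex with vertices in this order, K has dimension 2 with simplices:

  0-simplices (5): [0], [1], [2], [3], [4]
  1-simplices (9): [0,2], [0,3], [0,4], [1,2], [1,3], [1,4], [2,3], [2,4], [3,4]
  2-simplices (6): [0,2,3], [0,2,4], [0,3,4], [1,2,3], [1,2,4], [1,3,4]

giving chain groups C_0 ≅ Z^5, C_1 ≅ Z^9, C_2 ≅ Z^6.

∂_1: C_1 → C_0 is given by ∂[p,q] = [q] − [p].
The 5×9 boundary matrix has rank 4 and Smith normal form diag(1,1,1,1).

The boundary map ∂_2: C_2 → C_1 sends each 2-simplex [p,q,r] to [q,r] − [p,r] + [p,q]. For instance
  ∂[1,3,4] = [3,4] − [1,4] + [1,3],
  ∂[1,2,4] = [2,4] − [1,4] + [1,2].
As a 9×6 matrix over Z this has rank 5, with invariant factors (1,1,1,1,1).

Reading off H_k = ker ∂_k / im ∂_{k+1}:

  H_0: rank C_0 − rank ∂_1 = 5 − 4 = 1, and the invariant factors of ∂_1 are all 1, so H_0 ≅ Z.
  H_1: rank ker ∂_1 − rank ∂_2 = (9 − 4) − 5 = 0, and the invariant factors of ∂_2 are all 1, so H_1 ≅ 0.
  H_2: rank ker ∂_2 − rank ∂_3 = (6 − 5) − 0 = 1, and there is no ∂_3, so H_2 ≅ Z.

As a check, the Euler characteristic is 5 − 9 + 6 = 2, which agrees with 1 − 0 + 1 = 2.

H_0 ≅ Z,  H_1 = 0,  H_2 ≅ Z.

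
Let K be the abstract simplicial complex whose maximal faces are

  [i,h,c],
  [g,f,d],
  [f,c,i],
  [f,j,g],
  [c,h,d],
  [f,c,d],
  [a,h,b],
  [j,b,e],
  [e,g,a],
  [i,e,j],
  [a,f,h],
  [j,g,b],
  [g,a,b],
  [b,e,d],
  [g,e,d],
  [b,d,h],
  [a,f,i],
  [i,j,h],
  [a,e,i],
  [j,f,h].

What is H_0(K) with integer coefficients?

Order the vertices as a < b < c < d < e < f < g < h < i < j. Listing each simplex with vertices in this order, K has dimension 2 with simplices:

  0-simplices (10): a, b, c, d, e, f, g, h, i, j
  1-simplices (30): ab, ae, af, ag, ah, ai, bd, be, bg, bh, bj, cd, cf, ch, ci, de, df, dg, dh, eg, ei, ej, fg, fh, fi, fj, gj, hi, hj, ij
  2-simplices (20): abg, abh, aeg, aei, afh, afi, bde, bdh, bej, bgj, cdf, cdh, cfi, chi, deg, dfg, eij, fgj, fhj, hij

Hence C_0 ≅ Z^10, C_1 ≅ Z^30, C_2 ≅ Z^20.

The boundary map ∂_1: C_1 → C_0 sends each edge [p,q] (with p < q) to q − p.
The resulting 10×30 matrix has rank 9, and its Smith normal form has invariant factors (1,1,1,1,1,1,1,1,1).

∂_2: C_2 → C_1 maps a triangle to the signed sum of its edges. For instance
  ∂abg = bg − ag + ab,
  ∂cdh = dh − ch + cd.
The 30×20 boundary matrix has rank 20 and Smith normal form diag(1,1,1,1,1,1,1,1,1,1,1,1,1,1,1,1,1,1,1,2).

Reading off H_k = ker ∂_k / im ∂_{k+1}:

  H_0: rank C_0 − rank ∂_1 = 10 − 9 = 1, and the invariant factors of ∂_1 are all 1, so H_0 = Z.

H_0 = Z.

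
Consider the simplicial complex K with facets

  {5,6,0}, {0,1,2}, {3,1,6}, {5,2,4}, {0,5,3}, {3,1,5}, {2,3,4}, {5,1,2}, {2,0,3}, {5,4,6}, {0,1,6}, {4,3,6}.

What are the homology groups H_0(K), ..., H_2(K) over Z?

We work with the vertex ordering 0 < 1 < 2 < 3 < 4 < 5 < 6. The simplices of K, each written with vertices in increasing order, are:

  0-simplices (7): [0], [1], [2], [3], [4], [5], [6]
  1-simplices (18): [0,1], [0,2], [0,3], [0,5], [0,6], [1,2], [1,3], [1,5], [1,6], [2,3], [2,4], [2,5], [3,4], [3,5], [3,6], [4,5], [4,6], [5,6]
  2-simplices (12): [0,1,2], [0,1,6], [0,2,3], [0,3,5], [0,5,6], [1,2,5], [1,3,5], [1,3,6], [2,3,4], [2,4,5], [3,4,6], [4,5,6]

Hence C_0 ≅ Z^7, C_1 ≅ Z^18, C_2 ≅ Z^12.

The boundary map ∂_1: C_1 → C_0 sends each edge [p,q] (with p < q) to q − p. For instance
  ∂[3,4] = [4] − [3].
This gives a 7×18 integer matrix of rank 6; reducing to Smith normal form yields diagonal entries (1,1,1,1,1,1).

Boundary ∂_2: C_2 → C_1 acts by ∂[p,q,r] = [q,r] − [p,r] + [p,q]. For instance
  ∂[0,3,5] = [3,5] − [0,5] + [0,3],
  ∂[1,3,6] = [3,6] − [1,6] + [1,3].
The resulting 18×12 matrix has rank 12, and its Smith normal form has invariant factors (1,1,1,1,1,1,1,1,1,1,1,2).

Now H_k = ker ∂_k / im ∂_{k+1}, so:

  H_0: rank C_0 − rank ∂_1 = 7 − 6 = 1, and the invariant factors of ∂_1 are all 1, so H_0 ≅ Z.
  H_1: rank ker ∂_1 − rank ∂_2 = (18 − 6) − 12 = 0, and ∂_2 has invariant factor 2 > 1, so H_1 ≅ Z/2.
  H_2: rank ker ∂_2 − rank ∂_3 = (12 − 12) − 0 = 0, and there is no ∂_3, so H_2 ≅ 0.

As a check, the Euler characteristic is 7 − 18 + 12 = 1, which agrees with 1 − 0 + 0 = 1.

H_0 ≅ Z,  H_1 ≅ Z/2,  H_2 = 0.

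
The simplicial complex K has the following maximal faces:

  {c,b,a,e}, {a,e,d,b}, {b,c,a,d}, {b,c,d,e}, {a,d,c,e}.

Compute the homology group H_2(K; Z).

We work with the vertex ordering a < b < c < d < e. The simplices of K, each written with vertices in increasing order, are:

  0-simplices (5): a, b, c, d, e
  1-simplices (10): ab, ac, ad, ae, bc, bd, be, cd, ce, de
  2-simplices (10): abc, abd, abe, acd, ace, ade, bcd, bce, bde, cde
  3-simplices (5): abcd, abce, abde, acde, bcde

so the chain groups are C_0 ≅ Z^5, C_1 ≅ Z^10, C_2 ≅ Z^10, C_3 ≅ Z^5.

∂_1: C_1 → C_0 sends each edge [p,q] (with p < q) to q − p. For instance
  ∂ae = e − a.
The 5×10 boundary matrix has rank 4 and Smith normal form diag(1,1,1,1).

Boundary ∂_2: C_2 → C_1 acts by ∂[p,q,r] = [q,r] − [p,r] + [p,q]. For instance
  ∂abd = bd − ad + ab,
  ∂acd = cd − ad + ac.
The resulting 10×10 matrix has rank 6, and its Smith normal form has invariant factors (1,1,1,1,1,1).

∂_3: C_3 → C_2 sends each 3-simplex σ to the alternating sum Σ_i (−1)^i (σ with its i-th vertex removed). For instance
  ∂abde = bde − ade + abe − abd,
  ∂acde = cde − ade + ace − acd.
The 10×5 boundary matrix has rank 4 and Smith normal form diag(1,1,1,1).

Now H_k = ker ∂_k / im ∂_{k+1}, so:

  H_2: rank ker ∂_2 − rank ∂_3 = (10 − 6) − 4 = 0, and the invariant factors of ∂_3 are all 1, so H_2 = 0.

H_2 ≅ 0.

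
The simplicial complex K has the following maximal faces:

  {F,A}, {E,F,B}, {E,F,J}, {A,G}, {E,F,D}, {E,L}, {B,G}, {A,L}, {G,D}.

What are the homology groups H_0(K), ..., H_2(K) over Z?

H_0 = Z,  H_1 = Z^3,  H_2 = 0.

Take the total order A < B < D < E < F < G < J < L on the vertex set. Then K (dimension 2) consists of the simplices:

  0-simplices (8): A, B, D, E, F, G, J, L
  1-simplices (13): AF, AG, AL, BE, BF, BG, DE, DF, DG, EF, EJ, EL, FJ
  2-simplices (3): BEF, DEF, EFJ

Hence C_0 ≅ Z^8, C_1 ≅ Z^13, C_2 ≅ Z^3.

∂_1: C_1 → C_0 is given by ∂[p,q] = [q] − [p].
The resulting 8×13 matrix has rank 7, and its Smith normal form has invariant factors (1,1,1,1,1,1,1).

∂_2: C_2 → C_1 sends each 2-simplex [p,q,r] to [q,r] − [p,r] + [p,q]. For instance
  ∂EFJ = FJ − EJ + EF,
  ∂DEF = EF − DF + DE.
As a 13×3 matrix over Z this has rank 3, with invariant factors (1,1,1).

From H_k ≅ ker(∂_k) / im(∂_{k+1}) we obtain:

  H_0: rank C_0 − rank ∂_1 = 8 − 7 = 1, and the invariant factors of ∂_1 are all 1, so H_0 = Z.
  H_1: rank ker ∂_1 − rank ∂_2 = (13 − 7) − 3 = 3, and the invariant factors of ∂_2 are all 1, so H_1 = Z^3.
  H_2: rank ker ∂_2 − rank ∂_3 = (3 − 3) − 0 = 0, and there is no ∂_3, so H_2 = 0.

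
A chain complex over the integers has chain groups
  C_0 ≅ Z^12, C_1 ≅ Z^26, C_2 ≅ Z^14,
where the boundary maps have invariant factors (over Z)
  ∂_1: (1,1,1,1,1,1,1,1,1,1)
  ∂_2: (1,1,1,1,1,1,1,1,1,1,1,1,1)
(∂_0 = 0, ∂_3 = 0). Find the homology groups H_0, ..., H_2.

H_0 ≅ Z^2,  H_1 ≅ Z^3,  H_2 ≅ Z.

H_0: b_0 = 12 − 0 − 10 = 2; torsion from ∂_1 factors > 1: none. So H_0 ≅ Z^2.
H_1: b_1 = 26 − 10 − 13 = 3; torsion from ∂_2 factors > 1: none. So H_1 ≅ Z^3.
H_2: b_2 = 14 − 13 − 0 = 1; torsion from ∂_3 factors > 1: none. So H_2 ≅ Z.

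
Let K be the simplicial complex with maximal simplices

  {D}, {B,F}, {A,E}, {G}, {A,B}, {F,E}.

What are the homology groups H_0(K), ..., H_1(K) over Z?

H_0 ≅ Z^3,  H_1 ≅ Z.

K has 6 vertices, 4 edges.
rank ∂_0 = 0, rank ∂_1 = 3 ⇒ b_0 = 6 − 0 − 3 = 3; all invariant factors of ∂_1 are 1 so no torsion. So H_0 ≅ Z^3.
rank ∂_1 = 3, rank ∂_2 = 0 ⇒ b_1 = 4 − 3 − 0 = 1. So H_1 ≅ Z.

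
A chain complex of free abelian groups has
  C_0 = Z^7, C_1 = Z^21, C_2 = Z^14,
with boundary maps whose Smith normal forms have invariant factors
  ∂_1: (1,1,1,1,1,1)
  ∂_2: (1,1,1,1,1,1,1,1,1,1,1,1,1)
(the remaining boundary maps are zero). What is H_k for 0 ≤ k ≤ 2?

H_0: b_0 = 7 − 0 − 6 = 1; torsion from ∂_1 factors > 1: none. So H_0 ≅ Z.
H_1: b_1 = 21 − 6 − 13 = 2; torsion from ∂_2 factors > 1: none. So H_1 ≅ Z^2.
H_2: b_2 = 14 − 13 − 0 = 1; torsion from ∂_3 factors > 1: none. So H_2 ≅ Z.

H_0 ≅ Z,  H_1 ≅ Z^2,  H_2 ≅ Z.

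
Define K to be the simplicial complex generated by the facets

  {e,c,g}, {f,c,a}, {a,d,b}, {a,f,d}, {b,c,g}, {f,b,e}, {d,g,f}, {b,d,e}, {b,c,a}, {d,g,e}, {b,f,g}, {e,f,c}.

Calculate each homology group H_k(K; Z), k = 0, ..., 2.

Order the vertices as a < b < c < d < e < f < g. Listing each simplex with vertices in this order, K has dimension 2 with simplices:

  0-simplices (7): a, b, c, d, e, f, g
  1-simplices (18): ab, ac, ad, af, bc, bd, be, bf, bg, ce, cf, cg, de, df, dg, ef, eg, fg
  2-simplices (12): abc, abd, acf, adf, bcg, bde, bef, bfg, cef, ceg, deg, dfg

Hence C_0 ≅ Z^7, C_1 ≅ Z^18, C_2 ≅ Z^12.

Boundary ∂_1: C_1 → C_0 sends each edge [p,q] (with p < q) to q − p. For instance
  ∂ab = b − a.
The resulting 7×18 matrix has rank 6, and its Smith normal form has invariant factors (1,1,1,1,1,1).

The boundary map ∂_2: C_2 → C_1 maps a triangle to the signed sum of its edges. For instance
  ∂dfg = fg − dg + df,
  ∂ceg = eg − cg + ce.
The resulting 18×12 matrix has rank 12, and its Smith normal form has invariant factors (1,1,1,1,1,1,1,1,1,1,1,2).

Reading off H_k = ker ∂_k / im ∂_{k+1}:

  H_0: rank C_0 − rank ∂_1 = 7 − 6 = 1, and the invariant factors of ∂_1 are all 1, so H_0 ≅ Z.
  H_1: rank ker ∂_1 − rank ∂_2 = (18 − 6) − 12 = 0, and ∂_2 has invariant factor 2 > 1, so H_1 ≅ Z/2.
  H_2: rank ker ∂_2 − rank ∂_3 = (12 − 12) − 0 = 0, and there is no ∂_3, so H_2 ≅ 0.

H_0 = Z,  H_1 = Z/2,  H_2 = 0.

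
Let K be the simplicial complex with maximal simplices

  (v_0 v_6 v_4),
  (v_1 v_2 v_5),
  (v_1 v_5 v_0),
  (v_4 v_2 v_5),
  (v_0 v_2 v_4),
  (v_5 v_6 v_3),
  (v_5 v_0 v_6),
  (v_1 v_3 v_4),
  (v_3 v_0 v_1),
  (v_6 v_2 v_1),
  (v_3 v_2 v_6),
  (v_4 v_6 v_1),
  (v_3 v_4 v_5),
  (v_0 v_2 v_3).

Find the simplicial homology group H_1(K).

H_1 ≅ Z^2.

Order the vertices as v_0 < v_1 < v_2 < v_3 < v_4 < v_5 < v_6. Listing each simplex with vertices in this order, K has dimension 2 with simplices:

  0-simplices (7): [v_0], [v_1], [v_2], [v_3], [v_4], [v_5], [v_6]
  1-simplices (21): (21 of them)
  2-simplices (14): (14 of them)

Hence C_0 ≅ Z^7, C_1 ≅ Z^21, C_2 ≅ Z^14.

The boundary map ∂_1: C_1 → C_0 is given by ∂[p,q] = [q] − [p].
The 7×21 boundary matrix has rank 6 and Smith normal form diag(1,1,1,1,1,1).

∂_2: C_2 → C_1 maps a triangle to the signed sum of its edges. For instance
  ∂[v_1,v_4,v_6] = [v_4,v_6] − [v_1,v_6] + [v_1,v_4],
  ∂[v_0,v_1,v_5] = [v_1,v_5] − [v_0,v_5] + [v_0,v_1].
The 21×14 boundary matrix has rank 13 and Smith normal form diag(1,1,1,1,1,1,1,1,1,1,1,1,1).

Reading off H_k = ker ∂_k / im ∂_{k+1}:

  H_1: rank ker ∂_1 − rank ∂_2 = (21 − 6) − 13 = 2, and the invariant factors of ∂_2 are all 1, so H_1 ≅ Z^2.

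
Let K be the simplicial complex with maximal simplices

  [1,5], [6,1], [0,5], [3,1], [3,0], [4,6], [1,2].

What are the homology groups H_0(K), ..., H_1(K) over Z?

H_0 ≅ Z,  H_1 ≅ Z.

Take the total order 0 < 1 < 2 < 3 < 4 < 5 < 6 on the vertex set. Then K (dimension 1) consists of the simplices:

  0-simplices (7): [0], [1], [2], [3], [4], [5], [6]
  1-simplices (7): [0,3], [0,5], [1,2], [1,3], [1,5], [1,6], [4,6]

Hence C_0 ≅ Z^7, C_1 ≅ Z^7.

The boundary map ∂_1: C_1 → C_0 maps an edge to its endpoints' difference, ∂[p,q] = q − p. For instance
  ∂[0,3] = [3] − [0].
As a 7×7 matrix over Z this has rank 6, with invariant factors (1,1,1,1,1,1).

Now H_k = ker ∂_k / im ∂_{k+1}, so:

  H_0: rank C_0 − rank ∂_1 = 7 − 6 = 1, and the invariant factors of ∂_1 are all 1, so H_0 ≅ Z.
  H_1: rank ker ∂_1 − rank ∂_2 = (7 − 6) − 0 = 1, and there is no ∂_2, so H_1 ≅ Z.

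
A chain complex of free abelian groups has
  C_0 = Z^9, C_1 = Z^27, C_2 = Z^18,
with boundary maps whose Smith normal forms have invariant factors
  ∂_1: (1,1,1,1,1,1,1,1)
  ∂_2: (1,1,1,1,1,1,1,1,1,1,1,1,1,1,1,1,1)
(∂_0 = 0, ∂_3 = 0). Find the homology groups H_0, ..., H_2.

H_0: b_0 = 9 − 0 − 8 = 1; torsion from ∂_1 factors > 1: none. So H_0 ≅ Z.
H_1: b_1 = 27 − 8 − 17 = 2; torsion from ∂_2 factors > 1: none. So H_1 ≅ Z^2.
H_2: b_2 = 18 − 17 − 0 = 1; torsion from ∂_3 factors > 1: none. So H_2 ≅ Z.

H_0 ≅ Z,  H_1 ≅ Z^2,  H_2 ≅ Z.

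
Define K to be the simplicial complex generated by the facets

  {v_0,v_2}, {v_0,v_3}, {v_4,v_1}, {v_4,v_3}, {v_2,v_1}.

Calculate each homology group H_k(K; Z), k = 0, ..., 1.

H_0 ≅ Z,  H_1 ≅ Z.

K has 5 vertices, 5 edges.
rank ∂_0 = 0, rank ∂_1 = 4 ⇒ b_0 = 5 − 0 − 4 = 1; all invariant factors of ∂_1 are 1 so no torsion. So H_0 ≅ Z.
rank ∂_1 = 4, rank ∂_2 = 0 ⇒ b_1 = 5 − 4 − 0 = 1. So H_1 ≅ Z.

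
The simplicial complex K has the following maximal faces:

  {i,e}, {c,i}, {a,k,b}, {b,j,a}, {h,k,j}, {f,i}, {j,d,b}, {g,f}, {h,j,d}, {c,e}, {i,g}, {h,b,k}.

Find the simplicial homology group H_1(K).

We work with the vertex ordering a < b < c < d < e < f < g < h < i < j < k. The simplices of K, each written with vertices in increasing order, are:

  0-simplices (11): a, b, c, d, e, f, g, h, i, j, k
  1-simplices (18): ab, aj, ak, bd, bh, bj, bk, ce, ci, dh, dj, ei, fg, fi, gi, hj, hk, jk
  2-simplices (6): abj, abk, bdj, bhk, dhj, hjk

so the chain groups are C_0 ≅ Z^11, C_1 ≅ Z^18, C_2 ≅ Z^6.

The boundary map ∂_1: C_1 → C_0 is given by ∂[p,q] = [q] − [p].
The resulting 11×18 matrix has rank 9, and its Smith normal form has invariant factors (1,1,1,1,1,1,1,1,1).

Boundary ∂_2: C_2 → C_1 maps a triangle to the signed sum of its edges. For instance
  ∂bdj = dj − bj + bd,
  ∂dhj = hj − dj + dh.
As a 18×6 matrix over Z this has rank 6, with invariant factors (1,1,1,1,1,1).

From H_k ≅ ker(∂_k) / im(∂_{k+1}) we obtain:

  H_1: rank ker ∂_1 − rank ∂_2 = (18 − 9) − 6 = 3, and the invariant factors of ∂_2 are all 1, so H_1 = Z^3.

H_1 = Z^3.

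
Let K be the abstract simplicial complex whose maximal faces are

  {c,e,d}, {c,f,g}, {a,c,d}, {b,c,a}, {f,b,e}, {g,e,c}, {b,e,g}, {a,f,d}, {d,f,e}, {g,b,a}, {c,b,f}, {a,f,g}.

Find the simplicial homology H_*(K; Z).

Order the vertices as a < b < c < d < e < f < g. Listing each simplex with vertices in this order, K has dimension 2 with simplices:

  0-simplices (7): a, b, c, d, e, f, g
  1-simplices (18): ab, ac, ad, af, ag, bc, be, bf, bg, cd, ce, cf, cg, de, df, ef, eg, fg
  2-simplices (12): abc, abg, acd, adf, afg, bcf, bef, beg, cde, ceg, cfg, def

so the chain groups are C_0 ≅ Z^7, C_1 ≅ Z^18, C_2 ≅ Z^12.

∂_1: C_1 → C_0 is given by ∂[p,q] = [q] − [p].
The 7×18 boundary matrix has rank 6 and Smith normal form diag(1,1,1,1,1,1).

The boundary map ∂_2: C_2 → C_1 maps a triangle to the signed sum of its edges. For instance
  ∂abc = bc − ac + ab,
  ∂cde = de − ce + cd.
This gives a 18×12 integer matrix of rank 12; reducing to Smith normal form yields diagonal entries (1,1,1,1,1,1,1,1,1,1,1,2).

Computing H_k = (kernel of ∂_k) / (image of ∂_{k+1}):

  H_0: rank C_0 − rank ∂_1 = 7 − 6 = 1, and the invariant factors of ∂_1 are all 1, so H_0 ≅ Z.
  H_1: rank ker ∂_1 − rank ∂_2 = (18 − 6) − 12 = 0, and ∂_2 has invariant factor 2 > 1, so H_1 ≅ Z/2Z.
  H_2: rank ker ∂_2 − rank ∂_3 = (12 − 12) − 0 = 0, and there is no ∂_3, so H_2 ≅ 0.

(K is a triangulation of the real projective plane RP^2.)

H_0 ≅ Z,  H_1 ≅ Z/2Z,  H_2 = 0.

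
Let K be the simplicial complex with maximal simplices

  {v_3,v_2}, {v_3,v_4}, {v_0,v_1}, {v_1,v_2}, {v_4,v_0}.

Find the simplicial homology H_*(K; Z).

H_0 ≅ Z,  H_1 ≅ Z.

Take the total order v_0 < v_1 < v_2 < v_3 < v_4 on the vertex set. Then K (dimension 1) consists of the simplices:

  0-simplices (5): [v_0], [v_1], [v_2], [v_3], [v_4]
  1-simplices (5): [v_0,v_1], [v_0,v_4], [v_1,v_2], [v_2,v_3], [v_3,v_4]

so the chain groups are C_0 ≅ Z^5, C_1 ≅ Z^5.

Boundary ∂_1: C_1 → C_0 maps an edge to its endpoints' difference, ∂[p,q] = q − p. For instance
  ∂[v_2,v_3] = [v_3] − [v_2].
This gives a 5×5 integer matrix of rank 4; reducing to Smith normal form yields diagonal entries (1,1,1,1).

From H_k ≅ ker(∂_k) / im(∂_{k+1}) we obtain:

  H_0: rank C_0 − rank ∂_1 = 5 − 4 = 1, and the invariant factors of ∂_1 are all 1, so H_0 ≅ Z.
  H_1: rank ker ∂_1 − rank ∂_2 = (5 − 4) − 0 = 1, and there is no ∂_2, so H_1 ≅ Z.

As a check, the Euler characteristic is 5 − 5 = 0, which agrees with 1 − 1 = 0.
(K is a triangulation of the circle S^1.)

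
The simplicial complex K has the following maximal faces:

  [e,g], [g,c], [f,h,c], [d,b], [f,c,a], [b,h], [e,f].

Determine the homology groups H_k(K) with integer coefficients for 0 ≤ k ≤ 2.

H_0 = Z,  H_1 = Z,  H_2 = 0.

Order the vertices as a < b < c < d < e < f < g < h. Listing each simplex with vertices in this order, K has dimension 2 with simplices:

  0-simplices (8): a, b, c, d, e, f, g, h
  1-simplices (10): ac, af, bd, bh, cf, cg, ch, ef, eg, fh
  2-simplices (2): acf, cfh

so the chain groups are C_0 ≅ Z^8, C_1 ≅ Z^10, C_2 ≅ Z^2.

The boundary map ∂_1: C_1 → C_0 is given by ∂[p,q] = [q] − [p]. For instance
  ∂cf = f − c.
As a 8×10 matrix over Z this has rank 7, with invariant factors (1,1,1,1,1,1,1).

Boundary ∂_2: C_2 → C_1 sends each 2-simplex [p,q,r] to [q,r] − [p,r] + [p,q]. For instance
  ∂cfh = fh − ch + cf,
  ∂acf = cf − af + ac.
The resulting 10×2 matrix has rank 2, and its Smith normal form has invariant factors (1,1).

From H_k ≅ ker(∂_k) / im(∂_{k+1}) we obtain:

  H_0: rank C_0 − rank ∂_1 = 8 − 7 = 1, and the invariant factors of ∂_1 are all 1, so H_0 ≅ Z.
  H_1: rank ker ∂_1 − rank ∂_2 = (10 − 7) − 2 = 1, and the invariant factors of ∂_2 are all 1, so H_1 ≅ Z.
  H_2: rank ker ∂_2 − rank ∂_3 = (2 − 2) − 0 = 0, and there is no ∂_3, so H_2 ≅ 0.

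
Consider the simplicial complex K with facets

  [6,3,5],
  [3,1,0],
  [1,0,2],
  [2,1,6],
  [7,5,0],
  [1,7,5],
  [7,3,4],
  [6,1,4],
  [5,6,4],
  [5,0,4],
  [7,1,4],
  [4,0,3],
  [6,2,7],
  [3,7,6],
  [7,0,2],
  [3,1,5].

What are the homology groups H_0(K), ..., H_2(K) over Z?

K has 8 vertices, 24 edges, 16 triangles.
rank ∂_0 = 0, rank ∂_1 = 7 ⇒ b_0 = 8 − 0 − 7 = 1; all invariant factors of ∂_1 are 1 so no torsion. So H_0 ≅ Z.
rank ∂_1 = 7, rank ∂_2 = 15 ⇒ b_1 = 24 − 7 − 15 = 2; all invariant factors of ∂_2 are 1 so no torsion. So H_1 ≅ Z^2.
rank ∂_2 = 15, rank ∂_3 = 0 ⇒ b_2 = 16 − 15 − 0 = 1. So H_2 ≅ Z.

H_0 ≅ Z,  H_1 ≅ Z^2,  H_2 ≅ Z.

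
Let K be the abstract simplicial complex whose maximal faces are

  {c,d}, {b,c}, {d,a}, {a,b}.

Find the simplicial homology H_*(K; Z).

Order the vertices as a < b < c < d. Listing each simplex with vertices in this order, K has dimension 1 with simplices:

  0-simplices (4): a, b, c, d
  1-simplices (4): ab, ad, bc, cd

giving chain groups C_0 ≅ Z^4, C_1 ≅ Z^4.

Boundary ∂_1: C_1 → C_0 maps an edge to its endpoints' difference, ∂[p,q] = q − p. For instance
  ∂ab = b − a.
As a 4×4 matrix over Z this has rank 3, with invariant factors (1,1,1).

Reading off H_k = ker ∂_k / im ∂_{k+1}:

  H_0: rank C_0 − rank ∂_1 = 4 − 3 = 1, and the invariant factors of ∂_1 are all 1, so H_0 ≅ Z.
  H_1: rank ker ∂_1 − rank ∂_2 = (4 − 3) − 0 = 1, and there is no ∂_2, so H_1 ≅ Z.

(K is a triangulation of the circle S^1.)

H_0 = Z,  H_1 = Z.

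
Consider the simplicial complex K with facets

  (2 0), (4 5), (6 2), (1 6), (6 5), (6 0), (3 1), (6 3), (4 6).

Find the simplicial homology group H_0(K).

H_0 = Z.

Fix the vertex order 0 < 1 < 2 < 3 < 4 < 5 < 6 and write every simplex with vertices in increasing order. Then dim K = 1 and the simplices of K are:

  0-simplices (7): [0], [1], [2], [3], [4], [5], [6]
  1-simplices (9): [0,2], [0,6], [1,3], [1,6], [2,6], [3,6], [4,5], [4,6], [5,6]

so the chain groups are C_0 ≅ Z^7, C_1 ≅ Z^9.

The boundary map ∂_1: C_1 → C_0 sends each edge [p,q] (with p < q) to q − p.
The 7×9 boundary matrix has rank 6 and Smith normal form diag(1,1,1,1,1,1).

From H_k ≅ ker(∂_k) / im(∂_{k+1}) we obtain:

  H_0: rank C_0 − rank ∂_1 = 7 − 6 = 1, and the invariant factors of ∂_1 are all 1, so H_0 ≅ Z.

(K is a triangulation of a wedge of 3 circles.)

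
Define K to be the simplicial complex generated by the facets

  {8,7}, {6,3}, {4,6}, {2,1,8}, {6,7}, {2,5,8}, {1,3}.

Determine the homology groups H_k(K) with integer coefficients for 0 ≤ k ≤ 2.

Fix the vertex order 1 < 2 < 3 < 4 < 5 < 6 < 7 < 8 and write every simplex with vertices in increasing order. Then dim K = 2 and the simplices of K are:

  0-simplices (8): [1], [2], [3], [4], [5], [6], [7], [8]
  1-simplices (10): [1,2], [1,3], [1,8], [2,5], [2,8], [3,6], [4,6], [5,8], [6,7], [7,8]
  2-simplices (2): [1,2,8], [2,5,8]

Hence C_0 ≅ Z^8, C_1 ≅ Z^10, C_2 ≅ Z^2.

Boundary ∂_1: C_1 → C_0 sends each edge [p,q] (with p < q) to q − p.
The 8×10 boundary matrix has rank 7 and Smith normal form diag(1,1,1,1,1,1,1).

Boundary ∂_2: C_2 → C_1 acts by ∂[p,q,r] = [q,r] − [p,r] + [p,q]. For instance
  ∂[1,2,8] = [2,8] − [1,8] + [1,2],
  ∂[2,5,8] = [5,8] − [2,8] + [2,5].
The resulting 10×2 matrix has rank 2, and its Smith normal form has invariant factors (1,1).

Now H_k = ker ∂_k / im ∂_{k+1}, so:

  H_0: rank C_0 − rank ∂_1 = 8 − 7 = 1, and the invariant factors of ∂_1 are all 1, so H_0 = Z.
  H_1: rank ker ∂_1 − rank ∂_2 = (10 − 7) − 2 = 1, and the invariant factors of ∂_2 are all 1, so H_1 = Z.
  H_2: rank ker ∂_2 − rank ∂_3 = (2 − 2) − 0 = 0, and there is no ∂_3, so H_2 = 0.

H_0 ≅ Z,  H_1 ≅ Z,  H_2 = 0.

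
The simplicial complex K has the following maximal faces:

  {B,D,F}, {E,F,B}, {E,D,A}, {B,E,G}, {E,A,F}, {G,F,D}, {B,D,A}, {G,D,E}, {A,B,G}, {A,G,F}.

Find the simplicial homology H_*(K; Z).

K has 6 vertices, 15 edges, 10 triangles.
rank ∂_0 = 0, rank ∂_1 = 5 ⇒ b_0 = 6 − 0 − 5 = 1; all invariant factors of ∂_1 are 1 so no torsion. So H_0 = Z.
rank ∂_1 = 5, rank ∂_2 = 10 ⇒ b_1 = 15 − 5 − 10 = 0; ∂_2 has invariant factor(s) [2] giving torsion. So H_1 = Z/2Z.
rank ∂_2 = 10, rank ∂_3 = 0 ⇒ b_2 = 10 − 10 − 0 = 0. So H_2 = 0.

H_0 = Z,  H_1 = Z/2Z,  H_2 = 0.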